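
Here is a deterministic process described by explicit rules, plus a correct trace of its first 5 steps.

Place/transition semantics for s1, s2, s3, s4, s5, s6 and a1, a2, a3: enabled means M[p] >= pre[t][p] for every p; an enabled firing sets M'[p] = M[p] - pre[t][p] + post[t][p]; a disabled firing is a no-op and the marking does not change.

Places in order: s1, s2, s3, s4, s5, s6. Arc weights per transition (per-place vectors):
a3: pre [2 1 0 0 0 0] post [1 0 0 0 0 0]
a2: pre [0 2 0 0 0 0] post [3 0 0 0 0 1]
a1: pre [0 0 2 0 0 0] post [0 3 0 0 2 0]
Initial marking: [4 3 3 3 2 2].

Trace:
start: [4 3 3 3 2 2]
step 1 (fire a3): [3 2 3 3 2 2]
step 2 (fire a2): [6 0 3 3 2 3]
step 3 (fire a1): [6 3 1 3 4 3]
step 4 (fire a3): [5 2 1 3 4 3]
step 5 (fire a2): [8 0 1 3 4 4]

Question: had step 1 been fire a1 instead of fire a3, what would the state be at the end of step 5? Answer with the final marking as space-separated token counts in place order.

(re-executing from step 1 with the substitution; state before step 1: [4 3 3 3 2 2])
step 1 (fire a1): [4 6 1 3 4 2]
step 2 (fire a2): [7 4 1 3 4 3]
step 3 (fire a1): [7 4 1 3 4 3]
step 4 (fire a3): [6 3 1 3 4 3]
step 5 (fire a2): [9 1 1 3 4 4]

9 1 1 3 4 4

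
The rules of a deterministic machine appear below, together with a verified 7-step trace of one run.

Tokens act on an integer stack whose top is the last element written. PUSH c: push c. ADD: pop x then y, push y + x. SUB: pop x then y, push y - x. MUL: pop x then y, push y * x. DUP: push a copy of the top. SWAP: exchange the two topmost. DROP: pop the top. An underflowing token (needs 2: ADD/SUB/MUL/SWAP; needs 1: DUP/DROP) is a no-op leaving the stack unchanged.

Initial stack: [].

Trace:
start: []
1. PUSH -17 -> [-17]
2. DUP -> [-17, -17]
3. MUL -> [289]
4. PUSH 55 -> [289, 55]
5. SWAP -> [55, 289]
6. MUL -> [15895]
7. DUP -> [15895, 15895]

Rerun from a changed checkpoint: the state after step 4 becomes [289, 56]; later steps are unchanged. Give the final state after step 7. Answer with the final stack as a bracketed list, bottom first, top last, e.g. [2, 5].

state after step 4 := [289, 56]
5. SWAP -> [56, 289]
6. MUL -> [16184]
7. DUP -> [16184, 16184]

[16184, 16184]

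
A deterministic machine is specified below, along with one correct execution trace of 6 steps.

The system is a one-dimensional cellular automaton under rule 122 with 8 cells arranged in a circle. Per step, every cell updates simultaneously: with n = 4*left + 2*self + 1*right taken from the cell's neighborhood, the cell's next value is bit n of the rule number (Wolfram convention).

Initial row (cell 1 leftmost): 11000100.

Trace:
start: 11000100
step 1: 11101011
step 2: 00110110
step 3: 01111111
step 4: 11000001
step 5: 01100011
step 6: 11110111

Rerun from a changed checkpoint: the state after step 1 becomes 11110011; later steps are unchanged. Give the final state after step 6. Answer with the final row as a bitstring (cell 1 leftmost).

state after step 1 := 11110011
step 2: 00011110
step 3: 00110011
step 4: 11111111
step 5: 00000000
step 6: 00000000

00000000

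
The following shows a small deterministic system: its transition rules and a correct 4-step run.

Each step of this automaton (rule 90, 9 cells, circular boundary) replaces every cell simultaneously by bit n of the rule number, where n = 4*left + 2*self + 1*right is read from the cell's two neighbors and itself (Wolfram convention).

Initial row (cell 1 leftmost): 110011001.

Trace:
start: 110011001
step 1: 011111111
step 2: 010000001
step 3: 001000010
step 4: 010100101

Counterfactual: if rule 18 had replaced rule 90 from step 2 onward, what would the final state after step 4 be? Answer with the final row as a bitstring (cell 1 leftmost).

(re-executing steps 2..4 under rule 18; state before step 2: 011111111)
step 2: 000000000
step 3: 000000000
step 4: 000000000

000000000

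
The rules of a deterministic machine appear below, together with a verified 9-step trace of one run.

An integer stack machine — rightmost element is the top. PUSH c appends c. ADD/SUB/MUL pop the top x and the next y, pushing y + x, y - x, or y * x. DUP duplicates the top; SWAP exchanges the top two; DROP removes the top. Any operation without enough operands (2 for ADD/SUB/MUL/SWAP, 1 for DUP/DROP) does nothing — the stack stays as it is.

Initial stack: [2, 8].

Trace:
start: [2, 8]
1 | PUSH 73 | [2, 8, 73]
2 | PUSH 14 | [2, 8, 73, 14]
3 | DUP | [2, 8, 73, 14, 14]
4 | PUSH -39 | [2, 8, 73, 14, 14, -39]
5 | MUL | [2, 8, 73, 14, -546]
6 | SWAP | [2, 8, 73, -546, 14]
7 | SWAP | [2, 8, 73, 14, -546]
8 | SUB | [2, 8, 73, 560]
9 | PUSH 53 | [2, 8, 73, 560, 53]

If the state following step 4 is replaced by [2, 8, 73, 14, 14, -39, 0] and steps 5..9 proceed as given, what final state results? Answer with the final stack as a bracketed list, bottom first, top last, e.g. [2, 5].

state after step 4 := [2, 8, 73, 14, 14, -39, 0]
5 | MUL | [2, 8, 73, 14, 14, 0]
6 | SWAP | [2, 8, 73, 14, 0, 14]
7 | SWAP | [2, 8, 73, 14, 14, 0]
8 | SUB | [2, 8, 73, 14, 14]
9 | PUSH 53 | [2, 8, 73, 14, 14, 53]

[2, 8, 73, 14, 14, 53]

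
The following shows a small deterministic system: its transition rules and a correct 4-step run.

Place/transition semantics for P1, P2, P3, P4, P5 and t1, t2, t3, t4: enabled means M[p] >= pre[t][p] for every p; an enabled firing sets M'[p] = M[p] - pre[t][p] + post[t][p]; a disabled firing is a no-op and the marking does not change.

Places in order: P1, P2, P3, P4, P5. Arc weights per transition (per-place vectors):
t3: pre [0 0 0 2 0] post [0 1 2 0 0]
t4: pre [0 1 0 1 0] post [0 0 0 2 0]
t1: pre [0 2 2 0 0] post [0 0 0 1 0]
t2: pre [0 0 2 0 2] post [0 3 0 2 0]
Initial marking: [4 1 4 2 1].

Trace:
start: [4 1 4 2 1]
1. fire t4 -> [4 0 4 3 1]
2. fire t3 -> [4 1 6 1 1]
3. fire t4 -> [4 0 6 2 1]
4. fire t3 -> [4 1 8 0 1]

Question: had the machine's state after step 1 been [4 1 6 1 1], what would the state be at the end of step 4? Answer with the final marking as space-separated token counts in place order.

4 1 8 0 1

state after step 1 := [4 1 6 1 1]
2. fire t3 -> [4 1 6 1 1]
3. fire t4 -> [4 0 6 2 1]
4. fire t3 -> [4 1 8 0 1]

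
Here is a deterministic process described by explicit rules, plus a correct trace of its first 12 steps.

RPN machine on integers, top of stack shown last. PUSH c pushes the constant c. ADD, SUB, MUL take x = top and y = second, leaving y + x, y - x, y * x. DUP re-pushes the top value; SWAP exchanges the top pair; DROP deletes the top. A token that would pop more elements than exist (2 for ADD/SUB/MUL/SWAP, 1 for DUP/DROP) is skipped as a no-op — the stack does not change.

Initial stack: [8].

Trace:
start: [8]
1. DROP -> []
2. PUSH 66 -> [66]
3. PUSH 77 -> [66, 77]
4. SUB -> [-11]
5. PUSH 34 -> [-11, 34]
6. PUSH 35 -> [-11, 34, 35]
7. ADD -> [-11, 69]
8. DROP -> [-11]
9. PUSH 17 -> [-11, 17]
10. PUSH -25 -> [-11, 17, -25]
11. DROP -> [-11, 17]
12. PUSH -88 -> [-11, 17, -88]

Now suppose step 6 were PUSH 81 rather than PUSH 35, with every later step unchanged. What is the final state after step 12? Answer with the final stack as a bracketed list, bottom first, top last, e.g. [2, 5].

[-11, 17, -88]

(re-executing from step 6 with the substitution; state before step 6: [-11, 34])
6. PUSH 81 -> [-11, 34, 81]
7. ADD -> [-11, 115]
8. DROP -> [-11]
9. PUSH 17 -> [-11, 17]
10. PUSH -25 -> [-11, 17, -25]
11. DROP -> [-11, 17]
12. PUSH -88 -> [-11, 17, -88]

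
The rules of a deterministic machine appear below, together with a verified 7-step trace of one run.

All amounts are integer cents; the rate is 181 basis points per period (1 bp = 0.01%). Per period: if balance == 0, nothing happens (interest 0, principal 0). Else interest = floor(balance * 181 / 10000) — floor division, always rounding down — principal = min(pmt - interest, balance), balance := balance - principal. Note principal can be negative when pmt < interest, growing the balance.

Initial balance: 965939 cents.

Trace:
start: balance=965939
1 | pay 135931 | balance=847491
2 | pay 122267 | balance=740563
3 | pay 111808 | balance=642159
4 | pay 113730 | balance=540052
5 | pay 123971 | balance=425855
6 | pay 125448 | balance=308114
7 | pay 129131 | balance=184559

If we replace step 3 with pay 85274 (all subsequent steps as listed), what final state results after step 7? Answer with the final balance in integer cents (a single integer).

213067

(re-executing from step 3 with the substitution; state before step 3: balance=740563)
3 | pay 85274 | balance=668693
4 | pay 113730 | balance=567066
5 | pay 123971 | balance=453358
6 | pay 125448 | balance=336115
7 | pay 129131 | balance=213067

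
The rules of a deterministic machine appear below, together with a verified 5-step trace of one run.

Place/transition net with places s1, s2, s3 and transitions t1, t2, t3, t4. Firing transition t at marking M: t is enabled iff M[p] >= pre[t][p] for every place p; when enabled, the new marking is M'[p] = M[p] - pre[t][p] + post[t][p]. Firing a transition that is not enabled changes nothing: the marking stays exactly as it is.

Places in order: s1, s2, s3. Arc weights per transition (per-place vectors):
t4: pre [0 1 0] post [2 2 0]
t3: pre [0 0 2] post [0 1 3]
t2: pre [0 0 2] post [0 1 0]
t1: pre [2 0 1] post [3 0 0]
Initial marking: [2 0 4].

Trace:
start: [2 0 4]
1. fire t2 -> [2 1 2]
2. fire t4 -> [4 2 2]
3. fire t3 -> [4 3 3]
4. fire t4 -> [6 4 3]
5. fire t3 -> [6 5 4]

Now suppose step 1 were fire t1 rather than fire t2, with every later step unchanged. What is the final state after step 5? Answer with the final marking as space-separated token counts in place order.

(re-executing from step 1 with the substitution; state before step 1: [2 0 4])
1. fire t1 -> [3 0 3]
2. fire t4 -> [3 0 3]
3. fire t3 -> [3 1 4]
4. fire t4 -> [5 2 4]
5. fire t3 -> [5 3 5]

5 3 5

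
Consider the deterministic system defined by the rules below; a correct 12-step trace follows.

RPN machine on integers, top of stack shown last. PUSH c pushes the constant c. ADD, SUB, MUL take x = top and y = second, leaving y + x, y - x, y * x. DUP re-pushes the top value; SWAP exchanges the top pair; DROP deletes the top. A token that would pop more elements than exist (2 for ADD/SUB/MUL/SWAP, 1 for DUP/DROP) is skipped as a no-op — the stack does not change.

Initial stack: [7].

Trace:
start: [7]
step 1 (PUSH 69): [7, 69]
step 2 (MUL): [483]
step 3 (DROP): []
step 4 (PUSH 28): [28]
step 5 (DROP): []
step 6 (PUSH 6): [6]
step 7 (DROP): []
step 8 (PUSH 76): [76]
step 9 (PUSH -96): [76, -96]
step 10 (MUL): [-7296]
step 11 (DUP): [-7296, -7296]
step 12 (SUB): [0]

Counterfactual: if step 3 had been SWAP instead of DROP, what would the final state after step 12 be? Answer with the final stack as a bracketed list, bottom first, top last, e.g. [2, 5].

(re-executing from step 3 with the substitution; state before step 3: [483])
step 3 (SWAP): [483]
step 4 (PUSH 28): [483, 28]
step 5 (DROP): [483]
step 6 (PUSH 6): [483, 6]
step 7 (DROP): [483]
step 8 (PUSH 76): [483, 76]
step 9 (PUSH -96): [483, 76, -96]
step 10 (MUL): [483, -7296]
step 11 (DUP): [483, -7296, -7296]
step 12 (SUB): [483, 0]

[483, 0]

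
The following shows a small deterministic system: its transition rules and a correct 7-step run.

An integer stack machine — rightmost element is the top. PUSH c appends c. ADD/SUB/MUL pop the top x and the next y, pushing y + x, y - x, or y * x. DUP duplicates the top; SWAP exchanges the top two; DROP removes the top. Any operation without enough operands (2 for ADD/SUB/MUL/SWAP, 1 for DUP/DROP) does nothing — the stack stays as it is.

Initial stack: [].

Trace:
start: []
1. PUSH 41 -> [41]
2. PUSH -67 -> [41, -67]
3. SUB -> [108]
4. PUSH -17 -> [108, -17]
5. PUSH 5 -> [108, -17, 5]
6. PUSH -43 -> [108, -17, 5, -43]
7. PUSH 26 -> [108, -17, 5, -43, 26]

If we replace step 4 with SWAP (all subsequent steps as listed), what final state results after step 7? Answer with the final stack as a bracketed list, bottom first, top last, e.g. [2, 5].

(re-executing from step 4 with the substitution; state before step 4: [108])
4. SWAP -> [108]
5. PUSH 5 -> [108, 5]
6. PUSH -43 -> [108, 5, -43]
7. PUSH 26 -> [108, 5, -43, 26]

[108, 5, -43, 26]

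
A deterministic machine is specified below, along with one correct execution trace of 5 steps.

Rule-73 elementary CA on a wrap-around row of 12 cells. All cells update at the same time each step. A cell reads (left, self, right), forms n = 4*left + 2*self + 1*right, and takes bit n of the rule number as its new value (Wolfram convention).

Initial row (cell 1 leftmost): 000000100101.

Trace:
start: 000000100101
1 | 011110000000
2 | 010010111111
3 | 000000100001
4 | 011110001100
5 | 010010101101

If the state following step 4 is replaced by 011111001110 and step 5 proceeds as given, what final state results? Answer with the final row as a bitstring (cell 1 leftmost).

state after step 4 := 011111001110
5 | 010001001010

010001001010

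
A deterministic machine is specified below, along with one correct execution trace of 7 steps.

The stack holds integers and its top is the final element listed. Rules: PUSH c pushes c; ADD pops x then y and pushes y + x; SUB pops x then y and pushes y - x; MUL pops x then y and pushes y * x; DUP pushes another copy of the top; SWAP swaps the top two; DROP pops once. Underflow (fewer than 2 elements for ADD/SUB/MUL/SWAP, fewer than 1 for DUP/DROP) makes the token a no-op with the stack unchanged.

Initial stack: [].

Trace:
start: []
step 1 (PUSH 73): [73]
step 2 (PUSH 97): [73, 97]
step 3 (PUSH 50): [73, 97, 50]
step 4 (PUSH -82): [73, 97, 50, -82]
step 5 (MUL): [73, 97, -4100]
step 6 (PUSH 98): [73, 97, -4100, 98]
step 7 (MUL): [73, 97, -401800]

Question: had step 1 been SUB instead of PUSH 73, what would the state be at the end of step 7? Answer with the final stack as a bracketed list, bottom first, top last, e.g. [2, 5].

(re-executing from step 1 with the substitution; state before step 1: [])
step 1 (SUB): []
step 2 (PUSH 97): [97]
step 3 (PUSH 50): [97, 50]
step 4 (PUSH -82): [97, 50, -82]
step 5 (MUL): [97, -4100]
step 6 (PUSH 98): [97, -4100, 98]
step 7 (MUL): [97, -401800]

[97, -401800]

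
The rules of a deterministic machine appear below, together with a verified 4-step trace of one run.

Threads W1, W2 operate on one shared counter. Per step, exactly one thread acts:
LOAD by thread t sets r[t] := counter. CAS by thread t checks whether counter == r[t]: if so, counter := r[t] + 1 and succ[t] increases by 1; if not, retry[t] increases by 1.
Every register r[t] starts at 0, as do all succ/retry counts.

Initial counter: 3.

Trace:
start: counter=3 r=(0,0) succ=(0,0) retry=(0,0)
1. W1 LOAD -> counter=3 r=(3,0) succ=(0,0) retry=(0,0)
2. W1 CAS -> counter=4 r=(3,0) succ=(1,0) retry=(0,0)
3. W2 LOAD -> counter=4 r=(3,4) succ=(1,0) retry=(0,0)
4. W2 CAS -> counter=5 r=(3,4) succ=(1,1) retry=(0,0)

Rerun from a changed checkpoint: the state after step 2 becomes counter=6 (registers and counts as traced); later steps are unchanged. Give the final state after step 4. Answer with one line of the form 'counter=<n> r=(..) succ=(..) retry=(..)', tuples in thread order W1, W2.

state after step 2 := counter=6 r=(3,0) succ=(1,0) retry=(0,0)
3. W2 LOAD -> counter=6 r=(3,6) succ=(1,0) retry=(0,0)
4. W2 CAS -> counter=7 r=(3,6) succ=(1,1) retry=(0,0)

counter=7 r=(3,6) succ=(1,1) retry=(0,0)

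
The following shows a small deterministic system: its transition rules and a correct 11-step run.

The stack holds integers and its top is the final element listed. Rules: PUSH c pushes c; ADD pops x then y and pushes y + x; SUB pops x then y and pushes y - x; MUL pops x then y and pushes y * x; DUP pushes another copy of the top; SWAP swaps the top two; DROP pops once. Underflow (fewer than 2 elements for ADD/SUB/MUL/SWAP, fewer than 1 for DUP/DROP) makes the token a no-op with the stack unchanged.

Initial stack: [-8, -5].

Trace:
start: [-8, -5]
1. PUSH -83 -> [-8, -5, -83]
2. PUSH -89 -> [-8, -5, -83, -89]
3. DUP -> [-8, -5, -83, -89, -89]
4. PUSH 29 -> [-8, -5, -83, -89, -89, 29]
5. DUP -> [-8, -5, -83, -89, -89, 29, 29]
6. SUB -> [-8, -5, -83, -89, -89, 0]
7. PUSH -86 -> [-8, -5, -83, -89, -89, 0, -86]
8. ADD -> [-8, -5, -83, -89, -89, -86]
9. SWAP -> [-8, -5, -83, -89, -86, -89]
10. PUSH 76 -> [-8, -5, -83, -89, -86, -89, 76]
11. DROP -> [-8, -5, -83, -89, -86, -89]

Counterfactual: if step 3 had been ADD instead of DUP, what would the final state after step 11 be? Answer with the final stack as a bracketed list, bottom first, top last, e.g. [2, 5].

[-8, -5, -86, -172]

(re-executing from step 3 with the substitution; state before step 3: [-8, -5, -83, -89])
3. ADD -> [-8, -5, -172]
4. PUSH 29 -> [-8, -5, -172, 29]
5. DUP -> [-8, -5, -172, 29, 29]
6. SUB -> [-8, -5, -172, 0]
7. PUSH -86 -> [-8, -5, -172, 0, -86]
8. ADD -> [-8, -5, -172, -86]
9. SWAP -> [-8, -5, -86, -172]
10. PUSH 76 -> [-8, -5, -86, -172, 76]
11. DROP -> [-8, -5, -86, -172]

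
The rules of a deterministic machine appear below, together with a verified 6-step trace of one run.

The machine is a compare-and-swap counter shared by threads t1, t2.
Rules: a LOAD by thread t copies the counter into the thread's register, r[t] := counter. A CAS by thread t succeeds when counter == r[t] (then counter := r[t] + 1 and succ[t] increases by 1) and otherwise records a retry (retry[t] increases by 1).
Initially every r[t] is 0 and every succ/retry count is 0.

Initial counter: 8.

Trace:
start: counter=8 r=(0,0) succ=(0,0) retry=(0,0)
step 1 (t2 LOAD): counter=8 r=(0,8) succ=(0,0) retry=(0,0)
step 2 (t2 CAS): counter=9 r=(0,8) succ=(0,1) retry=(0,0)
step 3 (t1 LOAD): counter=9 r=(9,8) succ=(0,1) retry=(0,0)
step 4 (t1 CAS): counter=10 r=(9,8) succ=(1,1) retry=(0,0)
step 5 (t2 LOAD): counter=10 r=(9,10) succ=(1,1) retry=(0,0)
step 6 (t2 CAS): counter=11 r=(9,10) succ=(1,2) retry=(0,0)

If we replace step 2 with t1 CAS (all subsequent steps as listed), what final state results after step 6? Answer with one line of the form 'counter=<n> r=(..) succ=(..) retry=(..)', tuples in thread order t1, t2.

(re-executing from step 2 with the substitution; state before step 2: counter=8 r=(0,8) succ=(0,0) retry=(0,0))
step 2 (t1 CAS): counter=8 r=(0,8) succ=(0,0) retry=(1,0)
step 3 (t1 LOAD): counter=8 r=(8,8) succ=(0,0) retry=(1,0)
step 4 (t1 CAS): counter=9 r=(8,8) succ=(1,0) retry=(1,0)
step 5 (t2 LOAD): counter=9 r=(8,9) succ=(1,0) retry=(1,0)
step 6 (t2 CAS): counter=10 r=(8,9) succ=(1,1) retry=(1,0)

counter=10 r=(8,9) succ=(1,1) retry=(1,0)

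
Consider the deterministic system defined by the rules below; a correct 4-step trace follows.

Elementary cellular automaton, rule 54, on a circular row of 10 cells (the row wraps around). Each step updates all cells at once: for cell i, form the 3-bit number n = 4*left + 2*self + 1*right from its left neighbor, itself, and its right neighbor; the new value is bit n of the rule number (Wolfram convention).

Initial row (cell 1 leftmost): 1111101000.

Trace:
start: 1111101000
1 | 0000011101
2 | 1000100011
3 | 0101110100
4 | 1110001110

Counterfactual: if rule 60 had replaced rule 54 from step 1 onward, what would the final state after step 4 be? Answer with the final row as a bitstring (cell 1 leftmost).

0111010110

(re-executing steps 1..4 under rule 60; state before step 1: 1111101000)
1 | 1000011100
2 | 1100010010
3 | 1010011011
4 | 0111010110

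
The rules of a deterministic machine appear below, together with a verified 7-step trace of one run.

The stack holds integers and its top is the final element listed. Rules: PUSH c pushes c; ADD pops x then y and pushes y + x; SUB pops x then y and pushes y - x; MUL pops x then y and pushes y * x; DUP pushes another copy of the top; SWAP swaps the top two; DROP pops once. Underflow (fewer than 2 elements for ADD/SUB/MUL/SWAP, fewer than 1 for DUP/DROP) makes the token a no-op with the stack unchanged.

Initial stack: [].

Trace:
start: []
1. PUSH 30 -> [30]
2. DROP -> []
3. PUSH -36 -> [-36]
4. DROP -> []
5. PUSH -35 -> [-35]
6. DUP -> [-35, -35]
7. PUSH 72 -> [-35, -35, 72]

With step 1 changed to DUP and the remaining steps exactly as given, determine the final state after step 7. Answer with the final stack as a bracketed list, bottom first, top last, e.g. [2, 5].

(re-executing from step 1 with the substitution; state before step 1: [])
1. DUP -> []
2. DROP -> []
3. PUSH -36 -> [-36]
4. DROP -> []
5. PUSH -35 -> [-35]
6. DUP -> [-35, -35]
7. PUSH 72 -> [-35, -35, 72]

[-35, -35, 72]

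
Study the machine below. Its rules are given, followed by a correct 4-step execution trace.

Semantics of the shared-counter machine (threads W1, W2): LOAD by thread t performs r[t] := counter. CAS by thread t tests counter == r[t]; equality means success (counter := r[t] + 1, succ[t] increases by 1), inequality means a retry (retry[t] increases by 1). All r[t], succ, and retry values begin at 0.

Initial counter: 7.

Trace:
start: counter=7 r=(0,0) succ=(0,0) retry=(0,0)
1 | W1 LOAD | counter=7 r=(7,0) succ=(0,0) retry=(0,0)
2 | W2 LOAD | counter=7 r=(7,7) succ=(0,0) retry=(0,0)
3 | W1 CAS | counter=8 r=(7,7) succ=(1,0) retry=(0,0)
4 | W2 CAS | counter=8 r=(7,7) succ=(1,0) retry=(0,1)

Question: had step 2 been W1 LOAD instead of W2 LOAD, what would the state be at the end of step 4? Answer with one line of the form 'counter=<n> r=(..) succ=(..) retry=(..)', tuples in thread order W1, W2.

(re-executing from step 2 with the substitution; state before step 2: counter=7 r=(7,0) succ=(0,0) retry=(0,0))
2 | W1 LOAD | counter=7 r=(7,0) succ=(0,0) retry=(0,0)
3 | W1 CAS | counter=8 r=(7,0) succ=(1,0) retry=(0,0)
4 | W2 CAS | counter=8 r=(7,0) succ=(1,0) retry=(0,1)

counter=8 r=(7,0) succ=(1,0) retry=(0,1)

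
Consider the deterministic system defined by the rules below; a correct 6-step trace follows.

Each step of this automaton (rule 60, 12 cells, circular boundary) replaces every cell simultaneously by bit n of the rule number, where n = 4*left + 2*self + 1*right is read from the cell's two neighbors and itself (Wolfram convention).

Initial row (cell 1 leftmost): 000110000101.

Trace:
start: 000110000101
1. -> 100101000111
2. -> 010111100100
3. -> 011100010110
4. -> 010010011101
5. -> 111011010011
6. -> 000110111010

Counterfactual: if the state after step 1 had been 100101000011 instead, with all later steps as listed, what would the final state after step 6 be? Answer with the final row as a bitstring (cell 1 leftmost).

state after step 1 := 100101000011
2. -> 010111100010
3. -> 011100010011
4. -> 110010011010
5. -> 101011010111
6. -> 011110111100

011110111100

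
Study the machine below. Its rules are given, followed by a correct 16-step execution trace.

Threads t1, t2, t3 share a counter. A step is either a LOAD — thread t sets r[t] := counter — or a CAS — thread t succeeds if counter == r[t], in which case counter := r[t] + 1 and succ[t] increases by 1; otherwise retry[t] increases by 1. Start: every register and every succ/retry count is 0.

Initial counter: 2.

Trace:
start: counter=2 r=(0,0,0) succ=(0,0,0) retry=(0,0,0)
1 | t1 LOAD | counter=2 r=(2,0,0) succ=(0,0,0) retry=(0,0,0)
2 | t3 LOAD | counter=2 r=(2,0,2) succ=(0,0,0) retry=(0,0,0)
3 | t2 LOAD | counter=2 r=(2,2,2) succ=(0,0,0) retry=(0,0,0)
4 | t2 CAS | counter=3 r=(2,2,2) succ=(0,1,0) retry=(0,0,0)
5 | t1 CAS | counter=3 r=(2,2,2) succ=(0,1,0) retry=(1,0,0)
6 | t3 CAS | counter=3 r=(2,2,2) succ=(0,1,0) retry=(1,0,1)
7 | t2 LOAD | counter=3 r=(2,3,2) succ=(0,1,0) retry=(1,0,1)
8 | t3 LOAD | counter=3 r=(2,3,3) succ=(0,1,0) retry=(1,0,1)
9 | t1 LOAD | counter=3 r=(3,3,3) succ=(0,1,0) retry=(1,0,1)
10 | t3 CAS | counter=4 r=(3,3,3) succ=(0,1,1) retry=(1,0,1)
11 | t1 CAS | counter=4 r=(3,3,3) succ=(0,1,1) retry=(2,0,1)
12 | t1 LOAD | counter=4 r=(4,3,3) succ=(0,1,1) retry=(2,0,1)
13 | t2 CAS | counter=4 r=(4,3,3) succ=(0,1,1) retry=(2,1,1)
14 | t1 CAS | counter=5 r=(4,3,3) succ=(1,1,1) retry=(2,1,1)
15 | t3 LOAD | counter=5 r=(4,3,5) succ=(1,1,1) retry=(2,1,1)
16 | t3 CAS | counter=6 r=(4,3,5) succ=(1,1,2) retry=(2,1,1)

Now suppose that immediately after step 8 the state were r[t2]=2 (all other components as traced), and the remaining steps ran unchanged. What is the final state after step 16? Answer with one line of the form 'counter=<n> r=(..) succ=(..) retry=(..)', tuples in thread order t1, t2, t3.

counter=6 r=(4,2,5) succ=(1,1,2) retry=(2,1,1)

state after step 8 := counter=3 r=(2,2,3) succ=(0,1,0) retry=(1,0,1)
9 | t1 LOAD | counter=3 r=(3,2,3) succ=(0,1,0) retry=(1,0,1)
10 | t3 CAS | counter=4 r=(3,2,3) succ=(0,1,1) retry=(1,0,1)
11 | t1 CAS | counter=4 r=(3,2,3) succ=(0,1,1) retry=(2,0,1)
12 | t1 LOAD | counter=4 r=(4,2,3) succ=(0,1,1) retry=(2,0,1)
13 | t2 CAS | counter=4 r=(4,2,3) succ=(0,1,1) retry=(2,1,1)
14 | t1 CAS | counter=5 r=(4,2,3) succ=(1,1,1) retry=(2,1,1)
15 | t3 LOAD | counter=5 r=(4,2,5) succ=(1,1,1) retry=(2,1,1)
16 | t3 CAS | counter=6 r=(4,2,5) succ=(1,1,2) retry=(2,1,1)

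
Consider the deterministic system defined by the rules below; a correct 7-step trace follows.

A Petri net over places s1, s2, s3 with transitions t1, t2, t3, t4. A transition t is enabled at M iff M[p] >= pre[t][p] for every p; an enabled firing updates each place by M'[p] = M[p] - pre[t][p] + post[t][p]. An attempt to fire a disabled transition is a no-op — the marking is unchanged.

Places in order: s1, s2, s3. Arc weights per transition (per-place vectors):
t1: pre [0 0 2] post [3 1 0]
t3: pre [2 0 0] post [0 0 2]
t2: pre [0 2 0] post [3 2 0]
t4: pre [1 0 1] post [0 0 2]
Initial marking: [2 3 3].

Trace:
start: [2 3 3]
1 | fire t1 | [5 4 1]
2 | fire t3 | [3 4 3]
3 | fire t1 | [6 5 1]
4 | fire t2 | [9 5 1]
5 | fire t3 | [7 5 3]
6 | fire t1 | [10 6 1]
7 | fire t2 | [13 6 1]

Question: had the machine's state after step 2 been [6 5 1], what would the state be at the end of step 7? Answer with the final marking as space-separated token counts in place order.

state after step 2 := [6 5 1]
3 | fire t1 | [6 5 1]
4 | fire t2 | [9 5 1]
5 | fire t3 | [7 5 3]
6 | fire t1 | [10 6 1]
7 | fire t2 | [13 6 1]

13 6 1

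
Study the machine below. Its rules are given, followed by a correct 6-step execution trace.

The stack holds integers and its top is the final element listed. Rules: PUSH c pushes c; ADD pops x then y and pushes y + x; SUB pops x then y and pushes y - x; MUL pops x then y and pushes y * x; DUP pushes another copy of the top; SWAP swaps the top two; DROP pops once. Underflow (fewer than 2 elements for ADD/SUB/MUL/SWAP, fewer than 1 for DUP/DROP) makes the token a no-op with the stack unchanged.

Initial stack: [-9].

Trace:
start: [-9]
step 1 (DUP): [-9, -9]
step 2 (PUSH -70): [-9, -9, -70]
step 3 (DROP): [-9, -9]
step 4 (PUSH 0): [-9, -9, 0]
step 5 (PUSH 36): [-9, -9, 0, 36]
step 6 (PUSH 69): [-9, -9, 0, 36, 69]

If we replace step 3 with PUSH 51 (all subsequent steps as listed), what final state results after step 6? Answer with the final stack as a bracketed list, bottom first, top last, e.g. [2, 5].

(re-executing from step 3 with the substitution; state before step 3: [-9, -9, -70])
step 3 (PUSH 51): [-9, -9, -70, 51]
step 4 (PUSH 0): [-9, -9, -70, 51, 0]
step 5 (PUSH 36): [-9, -9, -70, 51, 0, 36]
step 6 (PUSH 69): [-9, -9, -70, 51, 0, 36, 69]

[-9, -9, -70, 51, 0, 36, 69]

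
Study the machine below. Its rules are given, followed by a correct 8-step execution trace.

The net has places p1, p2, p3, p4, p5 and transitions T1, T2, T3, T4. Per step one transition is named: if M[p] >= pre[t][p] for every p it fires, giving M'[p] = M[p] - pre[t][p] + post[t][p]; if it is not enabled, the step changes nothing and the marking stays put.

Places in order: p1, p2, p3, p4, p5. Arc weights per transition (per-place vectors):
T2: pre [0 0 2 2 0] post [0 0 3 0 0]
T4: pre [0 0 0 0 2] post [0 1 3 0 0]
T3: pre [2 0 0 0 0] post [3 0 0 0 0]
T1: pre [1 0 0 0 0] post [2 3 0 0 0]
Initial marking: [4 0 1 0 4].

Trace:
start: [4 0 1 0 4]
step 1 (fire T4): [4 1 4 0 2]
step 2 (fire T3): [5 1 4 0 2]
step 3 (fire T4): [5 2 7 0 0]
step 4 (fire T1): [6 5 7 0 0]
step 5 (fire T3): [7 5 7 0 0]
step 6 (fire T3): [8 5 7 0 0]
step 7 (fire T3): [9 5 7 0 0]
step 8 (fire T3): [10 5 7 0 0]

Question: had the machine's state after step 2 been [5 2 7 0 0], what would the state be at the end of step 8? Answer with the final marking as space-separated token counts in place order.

state after step 2 := [5 2 7 0 0]
step 3 (fire T4): [5 2 7 0 0]
step 4 (fire T1): [6 5 7 0 0]
step 5 (fire T3): [7 5 7 0 0]
step 6 (fire T3): [8 5 7 0 0]
step 7 (fire T3): [9 5 7 0 0]
step 8 (fire T3): [10 5 7 0 0]

10 5 7 0 0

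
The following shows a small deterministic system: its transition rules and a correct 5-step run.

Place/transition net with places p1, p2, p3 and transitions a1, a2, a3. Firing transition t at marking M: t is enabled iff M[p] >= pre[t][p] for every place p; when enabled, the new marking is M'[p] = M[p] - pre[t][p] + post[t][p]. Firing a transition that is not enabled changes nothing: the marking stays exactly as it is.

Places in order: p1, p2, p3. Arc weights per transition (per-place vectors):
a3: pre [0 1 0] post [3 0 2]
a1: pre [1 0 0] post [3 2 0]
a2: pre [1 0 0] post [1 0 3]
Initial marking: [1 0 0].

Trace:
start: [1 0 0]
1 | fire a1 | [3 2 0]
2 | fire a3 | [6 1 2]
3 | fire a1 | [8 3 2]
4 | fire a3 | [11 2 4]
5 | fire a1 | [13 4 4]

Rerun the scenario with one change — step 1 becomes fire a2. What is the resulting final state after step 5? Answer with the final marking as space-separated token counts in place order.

8 3 5

(re-executing from step 1 with the substitution; state before step 1: [1 0 0])
1 | fire a2 | [1 0 3]
2 | fire a3 | [1 0 3]
3 | fire a1 | [3 2 3]
4 | fire a3 | [6 1 5]
5 | fire a1 | [8 3 5]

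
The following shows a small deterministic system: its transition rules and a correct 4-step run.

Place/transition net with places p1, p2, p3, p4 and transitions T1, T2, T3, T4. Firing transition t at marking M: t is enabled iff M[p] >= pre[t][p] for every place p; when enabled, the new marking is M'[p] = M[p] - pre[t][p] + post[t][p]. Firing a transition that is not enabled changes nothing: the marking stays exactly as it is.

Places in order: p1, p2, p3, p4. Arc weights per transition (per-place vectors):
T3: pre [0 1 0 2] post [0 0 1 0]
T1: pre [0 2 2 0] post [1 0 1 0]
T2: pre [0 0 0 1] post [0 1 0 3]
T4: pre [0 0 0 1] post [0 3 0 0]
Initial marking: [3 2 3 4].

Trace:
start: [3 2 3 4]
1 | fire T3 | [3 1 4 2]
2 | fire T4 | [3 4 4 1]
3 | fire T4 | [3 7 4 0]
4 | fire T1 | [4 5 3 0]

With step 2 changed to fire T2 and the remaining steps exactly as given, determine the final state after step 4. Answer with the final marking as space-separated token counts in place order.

(re-executing from step 2 with the substitution; state before step 2: [3 1 4 2])
2 | fire T2 | [3 2 4 4]
3 | fire T4 | [3 5 4 3]
4 | fire T1 | [4 3 3 3]

4 3 3 3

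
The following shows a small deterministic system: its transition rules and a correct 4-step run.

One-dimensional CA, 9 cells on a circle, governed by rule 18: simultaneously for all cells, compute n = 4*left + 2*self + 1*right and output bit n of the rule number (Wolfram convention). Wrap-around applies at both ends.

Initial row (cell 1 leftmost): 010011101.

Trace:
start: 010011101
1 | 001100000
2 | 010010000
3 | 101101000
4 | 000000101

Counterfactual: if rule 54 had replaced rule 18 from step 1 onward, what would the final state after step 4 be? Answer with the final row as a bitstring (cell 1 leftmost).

001000001

(re-executing steps 1..4 under rule 54; state before step 1: 010011101)
1 | 111100011
2 | 000010100
3 | 000111110
4 | 001000001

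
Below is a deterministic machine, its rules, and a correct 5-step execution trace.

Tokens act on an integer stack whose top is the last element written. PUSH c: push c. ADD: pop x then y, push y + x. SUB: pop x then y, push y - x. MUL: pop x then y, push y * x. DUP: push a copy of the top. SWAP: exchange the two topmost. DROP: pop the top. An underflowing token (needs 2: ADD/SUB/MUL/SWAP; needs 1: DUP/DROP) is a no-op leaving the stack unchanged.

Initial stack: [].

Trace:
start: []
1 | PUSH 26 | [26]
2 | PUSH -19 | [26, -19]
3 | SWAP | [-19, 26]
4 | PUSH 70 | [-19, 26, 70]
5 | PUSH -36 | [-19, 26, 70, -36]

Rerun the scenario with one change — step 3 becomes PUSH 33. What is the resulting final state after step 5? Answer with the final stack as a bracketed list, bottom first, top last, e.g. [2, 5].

[26, -19, 33, 70, -36]

(re-executing from step 3 with the substitution; state before step 3: [26, -19])
3 | PUSH 33 | [26, -19, 33]
4 | PUSH 70 | [26, -19, 33, 70]
5 | PUSH -36 | [26, -19, 33, 70, -36]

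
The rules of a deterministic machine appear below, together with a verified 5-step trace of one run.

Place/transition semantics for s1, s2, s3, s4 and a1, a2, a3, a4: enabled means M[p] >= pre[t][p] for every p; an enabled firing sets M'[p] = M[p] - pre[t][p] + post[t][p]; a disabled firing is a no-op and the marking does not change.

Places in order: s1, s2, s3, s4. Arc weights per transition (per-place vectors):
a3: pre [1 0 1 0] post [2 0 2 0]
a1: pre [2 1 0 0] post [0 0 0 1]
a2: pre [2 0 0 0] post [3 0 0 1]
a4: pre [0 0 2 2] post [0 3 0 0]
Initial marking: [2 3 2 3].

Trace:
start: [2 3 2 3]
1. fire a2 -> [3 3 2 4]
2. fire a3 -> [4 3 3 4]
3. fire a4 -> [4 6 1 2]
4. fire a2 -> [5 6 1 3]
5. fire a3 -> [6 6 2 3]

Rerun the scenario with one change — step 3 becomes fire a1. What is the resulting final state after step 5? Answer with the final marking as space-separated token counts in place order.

(re-executing from step 3 with the substitution; state before step 3: [4 3 3 4])
3. fire a1 -> [2 2 3 5]
4. fire a2 -> [3 2 3 6]
5. fire a3 -> [4 2 4 6]

4 2 4 6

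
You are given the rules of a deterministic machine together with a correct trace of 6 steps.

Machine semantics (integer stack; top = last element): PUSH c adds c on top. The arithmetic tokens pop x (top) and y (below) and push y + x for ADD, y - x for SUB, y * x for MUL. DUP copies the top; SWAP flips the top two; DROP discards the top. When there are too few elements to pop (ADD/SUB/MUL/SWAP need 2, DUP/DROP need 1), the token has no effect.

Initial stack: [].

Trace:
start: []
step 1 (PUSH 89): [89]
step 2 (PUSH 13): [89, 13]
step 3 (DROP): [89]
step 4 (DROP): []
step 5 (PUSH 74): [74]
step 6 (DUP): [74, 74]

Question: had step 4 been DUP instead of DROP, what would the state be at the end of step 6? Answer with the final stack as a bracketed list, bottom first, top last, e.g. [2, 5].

[89, 89, 74, 74]

(re-executing from step 4 with the substitution; state before step 4: [89])
step 4 (DUP): [89, 89]
step 5 (PUSH 74): [89, 89, 74]
step 6 (DUP): [89, 89, 74, 74]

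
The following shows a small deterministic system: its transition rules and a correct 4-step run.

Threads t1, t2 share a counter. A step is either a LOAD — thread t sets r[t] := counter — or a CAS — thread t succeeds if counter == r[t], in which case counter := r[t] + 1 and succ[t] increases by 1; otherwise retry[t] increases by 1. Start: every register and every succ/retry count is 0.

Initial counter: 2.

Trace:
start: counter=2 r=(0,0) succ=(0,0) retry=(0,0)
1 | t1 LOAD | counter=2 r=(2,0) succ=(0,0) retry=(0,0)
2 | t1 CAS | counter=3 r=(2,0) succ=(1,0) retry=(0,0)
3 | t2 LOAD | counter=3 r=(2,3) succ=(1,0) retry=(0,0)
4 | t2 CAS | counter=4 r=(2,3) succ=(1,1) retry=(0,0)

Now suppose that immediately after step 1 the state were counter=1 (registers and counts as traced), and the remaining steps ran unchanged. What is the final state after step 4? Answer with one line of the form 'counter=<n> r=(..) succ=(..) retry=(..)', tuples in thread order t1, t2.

counter=2 r=(2,1) succ=(0,1) retry=(1,0)

state after step 1 := counter=1 r=(2,0) succ=(0,0) retry=(0,0)
2 | t1 CAS | counter=1 r=(2,0) succ=(0,0) retry=(1,0)
3 | t2 LOAD | counter=1 r=(2,1) succ=(0,0) retry=(1,0)
4 | t2 CAS | counter=2 r=(2,1) succ=(0,1) retry=(1,0)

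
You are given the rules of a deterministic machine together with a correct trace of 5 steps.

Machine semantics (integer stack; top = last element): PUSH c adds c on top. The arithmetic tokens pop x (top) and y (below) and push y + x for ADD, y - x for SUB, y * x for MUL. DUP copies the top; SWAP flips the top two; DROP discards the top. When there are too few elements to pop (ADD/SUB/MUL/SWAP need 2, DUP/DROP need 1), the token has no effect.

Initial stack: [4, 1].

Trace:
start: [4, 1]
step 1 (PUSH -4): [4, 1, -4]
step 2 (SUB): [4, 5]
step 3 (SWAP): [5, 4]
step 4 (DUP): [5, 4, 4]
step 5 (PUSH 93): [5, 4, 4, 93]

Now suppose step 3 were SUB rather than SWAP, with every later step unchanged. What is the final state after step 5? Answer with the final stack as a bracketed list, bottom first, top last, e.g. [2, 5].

(re-executing from step 3 with the substitution; state before step 3: [4, 5])
step 3 (SUB): [-1]
step 4 (DUP): [-1, -1]
step 5 (PUSH 93): [-1, -1, 93]

[-1, -1, 93]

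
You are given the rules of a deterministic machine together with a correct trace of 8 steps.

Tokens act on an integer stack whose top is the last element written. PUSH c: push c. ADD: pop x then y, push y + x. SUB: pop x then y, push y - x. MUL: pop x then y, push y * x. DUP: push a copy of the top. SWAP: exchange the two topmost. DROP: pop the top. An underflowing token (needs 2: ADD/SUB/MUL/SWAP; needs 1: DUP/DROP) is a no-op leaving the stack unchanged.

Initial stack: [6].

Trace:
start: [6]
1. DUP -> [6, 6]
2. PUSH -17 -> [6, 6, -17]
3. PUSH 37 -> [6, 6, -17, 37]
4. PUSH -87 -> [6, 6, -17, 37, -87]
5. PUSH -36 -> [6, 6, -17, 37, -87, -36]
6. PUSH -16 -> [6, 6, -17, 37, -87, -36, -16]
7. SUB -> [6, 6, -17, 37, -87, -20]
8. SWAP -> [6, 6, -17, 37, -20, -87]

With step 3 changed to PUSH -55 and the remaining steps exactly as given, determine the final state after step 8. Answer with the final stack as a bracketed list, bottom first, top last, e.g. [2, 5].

(re-executing from step 3 with the substitution; state before step 3: [6, 6, -17])
3. PUSH -55 -> [6, 6, -17, -55]
4. PUSH -87 -> [6, 6, -17, -55, -87]
5. PUSH -36 -> [6, 6, -17, -55, -87, -36]
6. PUSH -16 -> [6, 6, -17, -55, -87, -36, -16]
7. SUB -> [6, 6, -17, -55, -87, -20]
8. SWAP -> [6, 6, -17, -55, -20, -87]

[6, 6, -17, -55, -20, -87]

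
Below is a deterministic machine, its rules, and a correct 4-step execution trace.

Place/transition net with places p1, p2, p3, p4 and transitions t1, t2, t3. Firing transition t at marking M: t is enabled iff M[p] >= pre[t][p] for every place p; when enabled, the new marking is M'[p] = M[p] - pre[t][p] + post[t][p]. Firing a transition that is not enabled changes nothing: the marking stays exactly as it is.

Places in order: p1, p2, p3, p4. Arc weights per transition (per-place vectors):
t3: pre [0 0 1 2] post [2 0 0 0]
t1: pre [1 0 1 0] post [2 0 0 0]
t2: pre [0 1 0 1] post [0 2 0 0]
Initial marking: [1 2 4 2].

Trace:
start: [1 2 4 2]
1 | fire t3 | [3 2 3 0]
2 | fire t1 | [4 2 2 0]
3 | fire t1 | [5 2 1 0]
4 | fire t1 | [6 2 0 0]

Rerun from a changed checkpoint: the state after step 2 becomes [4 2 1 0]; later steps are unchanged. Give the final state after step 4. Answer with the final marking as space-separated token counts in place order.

5 2 0 0

state after step 2 := [4 2 1 0]
3 | fire t1 | [5 2 0 0]
4 | fire t1 | [5 2 0 0]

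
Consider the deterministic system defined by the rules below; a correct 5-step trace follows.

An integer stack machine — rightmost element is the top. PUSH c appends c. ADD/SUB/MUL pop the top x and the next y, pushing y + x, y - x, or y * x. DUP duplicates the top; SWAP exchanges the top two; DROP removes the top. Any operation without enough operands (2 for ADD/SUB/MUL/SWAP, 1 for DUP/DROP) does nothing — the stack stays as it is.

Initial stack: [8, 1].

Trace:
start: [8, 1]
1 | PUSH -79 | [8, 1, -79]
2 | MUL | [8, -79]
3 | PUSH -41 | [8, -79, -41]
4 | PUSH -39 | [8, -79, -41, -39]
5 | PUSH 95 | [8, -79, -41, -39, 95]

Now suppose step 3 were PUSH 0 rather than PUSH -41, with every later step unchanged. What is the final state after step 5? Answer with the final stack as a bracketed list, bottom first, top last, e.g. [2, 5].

[8, -79, 0, -39, 95]

(re-executing from step 3 with the substitution; state before step 3: [8, -79])
3 | PUSH 0 | [8, -79, 0]
4 | PUSH -39 | [8, -79, 0, -39]
5 | PUSH 95 | [8, -79, 0, -39, 95]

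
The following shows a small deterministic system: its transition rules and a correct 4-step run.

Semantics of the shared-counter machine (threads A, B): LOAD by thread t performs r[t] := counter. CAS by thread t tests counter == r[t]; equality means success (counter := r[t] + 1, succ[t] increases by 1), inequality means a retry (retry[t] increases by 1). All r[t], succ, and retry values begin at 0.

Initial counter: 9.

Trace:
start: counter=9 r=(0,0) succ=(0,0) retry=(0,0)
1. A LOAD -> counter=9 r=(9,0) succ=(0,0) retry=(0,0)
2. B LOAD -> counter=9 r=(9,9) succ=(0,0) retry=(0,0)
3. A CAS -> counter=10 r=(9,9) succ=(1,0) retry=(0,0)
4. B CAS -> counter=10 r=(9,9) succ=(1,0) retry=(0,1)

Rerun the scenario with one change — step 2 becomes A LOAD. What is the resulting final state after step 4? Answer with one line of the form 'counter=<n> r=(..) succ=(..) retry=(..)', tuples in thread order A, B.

counter=10 r=(9,0) succ=(1,0) retry=(0,1)

(re-executing from step 2 with the substitution; state before step 2: counter=9 r=(9,0) succ=(0,0) retry=(0,0))
2. A LOAD -> counter=9 r=(9,0) succ=(0,0) retry=(0,0)
3. A CAS -> counter=10 r=(9,0) succ=(1,0) retry=(0,0)
4. B CAS -> counter=10 r=(9,0) succ=(1,0) retry=(0,1)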